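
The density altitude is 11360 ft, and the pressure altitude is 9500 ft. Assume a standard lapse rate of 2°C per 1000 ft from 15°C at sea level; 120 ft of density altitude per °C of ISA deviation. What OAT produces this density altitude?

11.5°C

Density altitude − pressure altitude = 11360 − 9500 = +1860 ft.
At 120 ft/°C that is an ISA deviation of 1860/120 = +15.5°C.
ISA temperature at 9500 ft = 15 − 2 × (9500/1000) = -4°C.
OAT = ISA + deviation = -4 + (+15.5) = 11.5°C.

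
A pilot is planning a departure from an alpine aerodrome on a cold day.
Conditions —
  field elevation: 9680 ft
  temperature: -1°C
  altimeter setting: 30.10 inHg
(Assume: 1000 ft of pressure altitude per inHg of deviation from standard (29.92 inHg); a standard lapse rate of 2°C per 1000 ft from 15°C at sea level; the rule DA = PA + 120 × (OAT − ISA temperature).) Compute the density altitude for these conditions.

Pressure altitude = 9680 + (29.92 − 30.10) × 1000 = 9680 + (-180) = 9500 ft.
ISA temperature at 9500 ft = 15 − 2 × (9500/1000) = -4°C.
ISA deviation = -1 − (-4) = +3°C.
Density altitude = 9500 + 120 × (3) = 9860 ft.

9860 ft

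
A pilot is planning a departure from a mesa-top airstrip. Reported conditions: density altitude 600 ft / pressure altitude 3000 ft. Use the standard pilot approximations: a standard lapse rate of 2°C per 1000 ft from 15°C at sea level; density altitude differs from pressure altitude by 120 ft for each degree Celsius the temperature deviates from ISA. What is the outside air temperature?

Density altitude − pressure altitude = 600 − 3000 = -2400 ft.
At 120 ft/°C that is an ISA deviation of -2400/120 = -20°C.
ISA temperature at 3000 ft = 15 − 2 × (3000/1000) = 9°C.
OAT = ISA + deviation = 9 + (-20) = -11°C.

-11°C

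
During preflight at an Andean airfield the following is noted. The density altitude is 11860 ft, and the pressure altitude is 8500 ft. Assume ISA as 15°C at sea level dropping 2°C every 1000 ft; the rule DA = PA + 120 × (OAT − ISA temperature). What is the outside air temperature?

26°C

Density altitude − pressure altitude = 11860 − 8500 = +3360 ft.
At 120 ft/°C that is an ISA deviation of 3360/120 = +28°C.
ISA temperature at 8500 ft = 15 − 2 × (8500/1000) = -2°C.
OAT = ISA + deviation = -2 + (+28) = 26°C.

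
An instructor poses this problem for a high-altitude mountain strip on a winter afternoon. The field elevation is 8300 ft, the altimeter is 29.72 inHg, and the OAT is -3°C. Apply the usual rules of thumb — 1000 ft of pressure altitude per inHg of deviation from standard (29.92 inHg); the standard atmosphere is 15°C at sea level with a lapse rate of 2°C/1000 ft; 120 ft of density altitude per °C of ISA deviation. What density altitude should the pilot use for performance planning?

Pressure altitude = 8300 + (29.92 − 29.72) × 1000 = 8300 + (+200) = 8500 ft.
ISA temperature at 8500 ft = 15 − 2 × (8500/1000) = -2°C.
ISA deviation = -3 − (-2) = -1°C.
Density altitude = 8500 + 120 × (-1) = 8380 ft.

8380 ft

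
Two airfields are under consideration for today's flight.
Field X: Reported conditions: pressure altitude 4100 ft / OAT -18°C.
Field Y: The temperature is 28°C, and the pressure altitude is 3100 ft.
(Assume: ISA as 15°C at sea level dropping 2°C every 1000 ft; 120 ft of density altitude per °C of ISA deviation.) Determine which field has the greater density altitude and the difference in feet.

Field X: ISA temp = 6.8°C, deviation -24.8°C, DA = 4100 + 120 × (-24.8) = 1124 ft.
Field Y: ISA temp = 8.8°C, deviation +19.2°C, DA = 3100 + 120 × 19.2 = 5404 ft.
Field Y is higher by 5404 − 1124 = 4280 ft.

Field Y by 4280 ft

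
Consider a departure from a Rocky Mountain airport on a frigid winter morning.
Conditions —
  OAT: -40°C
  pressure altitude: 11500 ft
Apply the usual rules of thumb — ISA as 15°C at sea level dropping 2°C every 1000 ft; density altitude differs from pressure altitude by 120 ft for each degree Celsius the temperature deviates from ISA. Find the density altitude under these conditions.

7660 ft

ISA temperature at 11500 ft = 15 − 2 × (11500/1000) = -8°C.
ISA deviation = -40 − (-8) = -32°C.
Density altitude = 11500 + 120 × (-32) = 11500 + (-3840) = 7660 ft.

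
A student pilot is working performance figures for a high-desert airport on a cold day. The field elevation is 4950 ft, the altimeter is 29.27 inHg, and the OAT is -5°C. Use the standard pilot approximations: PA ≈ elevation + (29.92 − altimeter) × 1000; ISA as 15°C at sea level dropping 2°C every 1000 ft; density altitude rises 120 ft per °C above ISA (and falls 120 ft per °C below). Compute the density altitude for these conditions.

4544 ft

Pressure altitude = 4950 + (29.92 − 29.27) × 1000 = 4950 + (+650) = 5600 ft.
ISA temperature at 5600 ft = 15 − 2 × (5600/1000) = 3.8°C.
ISA deviation = -5 − 3.8 = -8.8°C.
Density altitude = 5600 + 120 × (-8.8) = 4544 ft.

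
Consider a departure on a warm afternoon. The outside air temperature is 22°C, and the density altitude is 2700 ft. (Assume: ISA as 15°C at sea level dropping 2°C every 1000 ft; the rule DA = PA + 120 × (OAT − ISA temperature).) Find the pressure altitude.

DA = PA + 120 × (OAT − (15 − 2·PA/1000)) = PA + 120·OAT − 1800 + 0.24·PA = 1.24·PA + 120·OAT − 1800.
So 1.24·PA = 2700 − 120 × 22 + 1800 = 1860.
PA = 1860 / 1.24 = 1500 ft.

1500 ft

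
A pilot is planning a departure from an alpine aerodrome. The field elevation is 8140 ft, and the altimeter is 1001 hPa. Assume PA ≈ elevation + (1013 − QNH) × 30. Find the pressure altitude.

Pressure correction = (1013 − 1001) × 30 = +360 ft.
Pressure altitude = 8140 + (+360) = 8500 ft.

8500 ft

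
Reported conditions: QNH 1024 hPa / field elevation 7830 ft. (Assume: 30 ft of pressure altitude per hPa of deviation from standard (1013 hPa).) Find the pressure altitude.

7500 ft

Pressure correction = (1013 − 1024) × 30 = -330 ft.
Pressure altitude = 7830 + (-330) = 7500 ft.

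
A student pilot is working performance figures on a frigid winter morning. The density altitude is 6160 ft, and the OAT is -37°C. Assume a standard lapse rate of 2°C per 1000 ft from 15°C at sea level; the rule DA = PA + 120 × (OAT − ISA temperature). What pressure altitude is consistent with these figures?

DA = PA + 120 × (OAT − (15 − 2·PA/1000)) = PA + 120·OAT − 1800 + 0.24·PA = 1.24·PA + 120·OAT − 1800.
So 1.24·PA = 6160 − 120 × (-37) + 1800 = 12400.
PA = 12400 / 1.24 = 10000 ft.

10000 ft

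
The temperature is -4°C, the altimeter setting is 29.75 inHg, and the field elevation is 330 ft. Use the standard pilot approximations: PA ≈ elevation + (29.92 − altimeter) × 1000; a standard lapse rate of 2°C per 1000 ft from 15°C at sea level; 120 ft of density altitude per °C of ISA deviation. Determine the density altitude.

-1660 ft

Pressure altitude = 330 + (29.92 − 29.75) × 1000 = 330 + (+170) = 500 ft.
ISA temperature at 500 ft = 15 − 2 × (500/1000) = 14°C.
ISA deviation = -4 − 14 = -18°C.
Density altitude = 500 + 120 × (-18) = -1660 ft.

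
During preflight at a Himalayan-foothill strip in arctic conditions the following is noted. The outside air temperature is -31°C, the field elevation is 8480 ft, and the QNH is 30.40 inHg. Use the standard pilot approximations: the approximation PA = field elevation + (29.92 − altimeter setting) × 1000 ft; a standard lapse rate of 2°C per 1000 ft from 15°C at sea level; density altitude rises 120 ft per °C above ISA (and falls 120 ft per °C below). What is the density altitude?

Pressure altitude = 8480 + (29.92 − 30.40) × 1000 = 8480 + (-480) = 8000 ft.
ISA temperature at 8000 ft = 15 − 2 × (8000/1000) = -1°C.
ISA deviation = -31 − (-1) = -30°C.
Density altitude = 8000 + 120 × (-30) = 4400 ft.

4400 ft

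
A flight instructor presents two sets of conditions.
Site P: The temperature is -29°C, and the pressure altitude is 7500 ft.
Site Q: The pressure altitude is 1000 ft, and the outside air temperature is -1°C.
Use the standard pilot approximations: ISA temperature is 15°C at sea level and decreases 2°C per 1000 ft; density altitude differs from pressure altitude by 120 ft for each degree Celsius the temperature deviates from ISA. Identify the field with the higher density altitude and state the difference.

Site P by 4700 ft

Site P: ISA temp = 0°C, deviation -29°C, DA = 7500 + 120 × (-29) = 4020 ft.
Site Q: ISA temp = 13°C, deviation -14°C, DA = 1000 + 120 × (-14) = -680 ft.
Site P is higher by 4020 − (-680) = 4700 ft.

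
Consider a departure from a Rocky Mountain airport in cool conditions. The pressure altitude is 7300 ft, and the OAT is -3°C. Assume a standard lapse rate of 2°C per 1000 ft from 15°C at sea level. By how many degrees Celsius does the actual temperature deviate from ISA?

ISA-3.4°C

ISA temperature at 7300 ft = 15 − 2 × (7300/1000) = 0.4°C.
Deviation = OAT − ISA = -3 − 0.4 = -3.4°C.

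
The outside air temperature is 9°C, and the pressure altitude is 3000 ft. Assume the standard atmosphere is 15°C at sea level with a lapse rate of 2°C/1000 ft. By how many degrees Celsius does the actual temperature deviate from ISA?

ISA0°C

ISA temperature at 3000 ft = 15 − 2 × (3000/1000) = 9°C.
Deviation = OAT − ISA = 9 − 9 = 0°C.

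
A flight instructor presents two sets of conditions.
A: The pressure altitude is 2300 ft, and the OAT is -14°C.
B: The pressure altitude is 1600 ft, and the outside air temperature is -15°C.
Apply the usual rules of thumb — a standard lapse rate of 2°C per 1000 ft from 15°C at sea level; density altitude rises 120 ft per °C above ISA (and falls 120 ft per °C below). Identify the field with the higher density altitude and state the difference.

A: ISA temp = 10.4°C, deviation -24.4°C, DA = 2300 + 120 × (-24.4) = -628 ft.
B: ISA temp = 11.8°C, deviation -26.8°C, DA = 1600 + 120 × (-26.8) = -1616 ft.
A is higher by -628 − (-1616) = 988 ft.

A by 988 ft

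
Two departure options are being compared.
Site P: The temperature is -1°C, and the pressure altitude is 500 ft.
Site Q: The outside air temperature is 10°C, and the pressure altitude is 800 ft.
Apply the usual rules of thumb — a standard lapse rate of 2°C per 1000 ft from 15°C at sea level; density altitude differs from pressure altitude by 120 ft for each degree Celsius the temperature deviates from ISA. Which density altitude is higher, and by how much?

Site Q by 1692 ft

Site P: ISA temp = 14°C, deviation -15°C, DA = 500 + 120 × (-15) = -1300 ft.
Site Q: ISA temp = 13.4°C, deviation -3.4°C, DA = 800 + 120 × (-3.4) = 392 ft.
Site Q is higher by 392 − (-1300) = 1692 ft.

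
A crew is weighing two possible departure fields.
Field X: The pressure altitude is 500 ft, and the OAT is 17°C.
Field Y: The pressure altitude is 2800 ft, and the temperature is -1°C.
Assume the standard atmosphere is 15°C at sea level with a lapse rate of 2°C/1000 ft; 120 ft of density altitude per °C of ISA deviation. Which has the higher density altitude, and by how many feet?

Field X: ISA temp = 14°C, deviation +3°C, DA = 500 + 120 × 3 = 860 ft.
Field Y: ISA temp = 9.4°C, deviation -10.4°C, DA = 2800 + 120 × (-10.4) = 1552 ft.
Field Y is higher by 1552 − 860 = 692 ft.

Field Y by 692 ft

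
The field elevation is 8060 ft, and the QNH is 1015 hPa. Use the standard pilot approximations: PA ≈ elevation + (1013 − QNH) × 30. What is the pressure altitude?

Pressure correction = (1013 − 1015) × 30 = -60 ft.
Pressure altitude = 8060 + (-60) = 8000 ft.

8000 ft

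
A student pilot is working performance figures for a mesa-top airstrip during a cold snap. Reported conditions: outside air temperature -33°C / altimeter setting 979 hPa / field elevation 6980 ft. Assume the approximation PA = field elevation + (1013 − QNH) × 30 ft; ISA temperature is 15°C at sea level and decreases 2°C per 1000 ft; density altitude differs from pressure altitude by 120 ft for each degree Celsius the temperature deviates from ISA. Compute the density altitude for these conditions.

Pressure altitude = 6980 + (1013 − 979) × 30 = 6980 + (+1020) = 8000 ft.
ISA temperature at 8000 ft = 15 − 2 × (8000/1000) = -1°C.
ISA deviation = -33 − (-1) = -32°C.
Density altitude = 8000 + 120 × (-32) = 4160 ft.

4160 ft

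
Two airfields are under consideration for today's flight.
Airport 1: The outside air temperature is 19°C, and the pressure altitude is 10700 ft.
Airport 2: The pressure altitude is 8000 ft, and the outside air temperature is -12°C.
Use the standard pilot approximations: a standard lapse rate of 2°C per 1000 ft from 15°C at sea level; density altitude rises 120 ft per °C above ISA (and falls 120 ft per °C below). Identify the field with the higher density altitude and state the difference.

Airport 1: ISA temp = -6.4°C, deviation +25.4°C, DA = 10700 + 120 × 25.4 = 13748 ft.
Airport 2: ISA temp = -1°C, deviation -11°C, DA = 8000 + 120 × (-11) = 6680 ft.
Airport 1 is higher by 13748 − 6680 = 7068 ft.

Airport 1 by 7068 ft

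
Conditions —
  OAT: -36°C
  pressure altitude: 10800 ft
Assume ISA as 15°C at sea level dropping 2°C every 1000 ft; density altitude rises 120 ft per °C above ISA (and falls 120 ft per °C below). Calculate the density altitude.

ISA temperature at 10800 ft = 15 − 2 × (10800/1000) = -6.6°C.
ISA deviation = -36 − (-6.6) = -29.4°C.
Density altitude = 10800 + 120 × (-29.4) = 10800 + (-3528) = 7272 ft.

7272 ft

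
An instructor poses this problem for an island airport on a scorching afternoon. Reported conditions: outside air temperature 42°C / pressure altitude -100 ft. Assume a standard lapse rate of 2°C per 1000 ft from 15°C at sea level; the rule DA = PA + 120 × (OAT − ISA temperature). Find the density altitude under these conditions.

3116 ft

ISA temperature at -100 ft = 15 − 2 × (-100/1000) = 15.2°C.
ISA deviation = 42 − 15.2 = +26.8°C.
Density altitude = -100 + 120 × (26.8) = -100 + (+3216) = 3116 ft.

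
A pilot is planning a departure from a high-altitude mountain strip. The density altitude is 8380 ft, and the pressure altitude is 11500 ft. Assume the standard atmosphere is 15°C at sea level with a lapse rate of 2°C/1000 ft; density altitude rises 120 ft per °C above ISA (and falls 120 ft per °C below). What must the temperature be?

-34°C

Density altitude − pressure altitude = 8380 − 11500 = -3120 ft.
At 120 ft/°C that is an ISA deviation of -3120/120 = -26°C.
ISA temperature at 11500 ft = 15 − 2 × (11500/1000) = -8°C.
OAT = ISA + deviation = -8 + (-26) = -34°C.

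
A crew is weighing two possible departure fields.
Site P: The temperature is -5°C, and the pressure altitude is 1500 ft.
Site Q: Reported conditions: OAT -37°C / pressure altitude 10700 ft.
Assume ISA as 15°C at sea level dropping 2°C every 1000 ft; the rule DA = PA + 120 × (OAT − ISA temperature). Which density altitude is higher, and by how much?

Site P: ISA temp = 12°C, deviation -17°C, DA = 1500 + 120 × (-17) = -540 ft.
Site Q: ISA temp = -6.4°C, deviation -30.6°C, DA = 10700 + 120 × (-30.6) = 7028 ft.
Site Q is higher by 7028 − (-540) = 7568 ft.

Site Q by 7568 ft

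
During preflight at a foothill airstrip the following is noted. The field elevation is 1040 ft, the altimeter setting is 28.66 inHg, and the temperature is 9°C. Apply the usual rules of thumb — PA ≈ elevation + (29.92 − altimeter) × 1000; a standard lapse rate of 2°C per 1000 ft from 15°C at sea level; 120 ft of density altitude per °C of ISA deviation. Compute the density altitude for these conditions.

2132 ft

Pressure altitude = 1040 + (29.92 − 28.66) × 1000 = 1040 + (+1260) = 2300 ft.
ISA temperature at 2300 ft = 15 − 2 × (2300/1000) = 10.4°C.
ISA deviation = 9 − 10.4 = -1.4°C.
Density altitude = 2300 + 120 × (-1.4) = 2132 ft.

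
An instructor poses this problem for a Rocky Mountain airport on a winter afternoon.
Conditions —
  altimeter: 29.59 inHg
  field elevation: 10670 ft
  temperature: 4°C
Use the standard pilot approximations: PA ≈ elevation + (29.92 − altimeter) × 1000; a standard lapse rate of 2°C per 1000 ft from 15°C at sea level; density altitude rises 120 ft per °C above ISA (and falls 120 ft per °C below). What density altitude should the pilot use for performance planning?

Pressure altitude = 10670 + (29.92 − 29.59) × 1000 = 10670 + (+330) = 11000 ft.
ISA temperature at 11000 ft = 15 − 2 × (11000/1000) = -7°C.
ISA deviation = 4 − (-7) = +11°C.
Density altitude = 11000 + 120 × (11) = 12320 ft.

12320 ft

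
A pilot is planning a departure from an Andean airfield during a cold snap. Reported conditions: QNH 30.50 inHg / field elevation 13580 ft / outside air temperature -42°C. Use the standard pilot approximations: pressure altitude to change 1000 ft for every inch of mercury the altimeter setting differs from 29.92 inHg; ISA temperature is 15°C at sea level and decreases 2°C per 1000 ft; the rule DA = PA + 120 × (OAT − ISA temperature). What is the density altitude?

9280 ft

Pressure altitude = 13580 + (29.92 − 30.50) × 1000 = 13580 + (-580) = 13000 ft.
ISA temperature at 13000 ft = 15 − 2 × (13000/1000) = -11°C.
ISA deviation = -42 − (-11) = -31°C.
Density altitude = 13000 + 120 × (-31) = 9280 ft.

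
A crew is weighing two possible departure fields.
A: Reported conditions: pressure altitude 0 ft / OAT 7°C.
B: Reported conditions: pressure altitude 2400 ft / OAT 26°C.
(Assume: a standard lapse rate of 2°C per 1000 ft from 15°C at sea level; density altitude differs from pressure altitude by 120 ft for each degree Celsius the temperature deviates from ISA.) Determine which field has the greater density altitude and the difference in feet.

A: ISA temp = 15°C, deviation -8°C, DA = 0 + 120 × (-8) = -960 ft.
B: ISA temp = 10.2°C, deviation +15.8°C, DA = 2400 + 120 × 15.8 = 4296 ft.
B is higher by 4296 − (-960) = 5256 ft.

B by 5256 ft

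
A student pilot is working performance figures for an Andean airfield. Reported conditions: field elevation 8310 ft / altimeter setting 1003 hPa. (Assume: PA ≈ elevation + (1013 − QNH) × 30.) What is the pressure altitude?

8610 ft

Pressure correction = (1013 − 1003) × 30 = +300 ft.
Pressure altitude = 8310 + (+300) = 8610 ft.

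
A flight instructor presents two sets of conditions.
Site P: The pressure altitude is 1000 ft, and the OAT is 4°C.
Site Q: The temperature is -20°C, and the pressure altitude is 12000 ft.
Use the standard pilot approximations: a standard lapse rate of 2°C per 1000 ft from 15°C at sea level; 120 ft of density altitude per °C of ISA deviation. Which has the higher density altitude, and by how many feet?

Site P: ISA temp = 13°C, deviation -9°C, DA = 1000 + 120 × (-9) = -80 ft.
Site Q: ISA temp = -9°C, deviation -11°C, DA = 12000 + 120 × (-11) = 10680 ft.
Site Q is higher by 10680 − (-80) = 10760 ft.

Site Q by 10760 ft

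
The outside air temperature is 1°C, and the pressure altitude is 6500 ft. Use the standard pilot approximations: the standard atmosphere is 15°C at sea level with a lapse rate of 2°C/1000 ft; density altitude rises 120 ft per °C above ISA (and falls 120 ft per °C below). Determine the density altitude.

ISA temperature at 6500 ft = 15 − 2 × (6500/1000) = 2°C.
ISA deviation = 1 − 2 = -1°C.
Density altitude = 6500 + 120 × (-1) = 6500 + (-120) = 6380 ft.

6380 ft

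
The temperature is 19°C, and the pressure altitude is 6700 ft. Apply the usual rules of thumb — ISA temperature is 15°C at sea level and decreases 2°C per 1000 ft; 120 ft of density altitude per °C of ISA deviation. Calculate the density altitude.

ISA temperature at 6700 ft = 15 − 2 × (6700/1000) = 1.6°C.
ISA deviation = 19 − 1.6 = +17.4°C.
Density altitude = 6700 + 120 × (17.4) = 6700 + (+2088) = 8788 ft.

8788 ft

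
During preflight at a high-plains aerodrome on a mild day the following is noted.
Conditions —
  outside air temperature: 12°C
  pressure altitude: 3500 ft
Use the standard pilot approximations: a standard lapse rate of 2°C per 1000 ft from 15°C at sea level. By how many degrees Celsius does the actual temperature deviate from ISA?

ISA temperature at 3500 ft = 15 − 2 × (3500/1000) = 8°C.
Deviation = OAT − ISA = 12 − 8 = +4°C.

ISA+4°C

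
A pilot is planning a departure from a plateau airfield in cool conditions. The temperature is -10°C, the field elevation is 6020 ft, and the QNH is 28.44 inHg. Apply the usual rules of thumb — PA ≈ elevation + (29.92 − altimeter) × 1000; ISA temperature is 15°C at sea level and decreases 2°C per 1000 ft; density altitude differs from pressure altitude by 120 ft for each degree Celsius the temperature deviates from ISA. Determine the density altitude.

Pressure altitude = 6020 + (29.92 − 28.44) × 1000 = 6020 + (+1480) = 7500 ft.
ISA temperature at 7500 ft = 15 − 2 × (7500/1000) = 0°C.
ISA deviation = -10 − 0 = -10°C.
Density altitude = 7500 + 120 × (-10) = 6300 ft.

6300 ft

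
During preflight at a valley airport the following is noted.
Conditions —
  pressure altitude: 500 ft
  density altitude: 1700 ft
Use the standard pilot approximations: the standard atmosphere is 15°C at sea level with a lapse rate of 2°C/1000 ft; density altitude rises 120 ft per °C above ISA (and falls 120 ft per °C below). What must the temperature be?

Density altitude − pressure altitude = 1700 − 500 = +1200 ft.
At 120 ft/°C that is an ISA deviation of 1200/120 = +10°C.
ISA temperature at 500 ft = 15 − 2 × (500/1000) = 14°C.
OAT = ISA + deviation = 14 + (+10) = 24°C.

24°C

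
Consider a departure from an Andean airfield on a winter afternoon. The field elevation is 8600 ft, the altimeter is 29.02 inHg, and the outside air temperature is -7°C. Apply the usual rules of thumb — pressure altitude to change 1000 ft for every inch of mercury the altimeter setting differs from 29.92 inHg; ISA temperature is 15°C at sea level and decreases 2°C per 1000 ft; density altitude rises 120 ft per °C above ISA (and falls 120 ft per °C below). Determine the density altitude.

9140 ft

Pressure altitude = 8600 + (29.92 − 29.02) × 1000 = 8600 + (+900) = 9500 ft.
ISA temperature at 9500 ft = 15 − 2 × (9500/1000) = -4°C.
ISA deviation = -7 − (-4) = -3°C.
Density altitude = 9500 + 120 × (-3) = 9140 ft.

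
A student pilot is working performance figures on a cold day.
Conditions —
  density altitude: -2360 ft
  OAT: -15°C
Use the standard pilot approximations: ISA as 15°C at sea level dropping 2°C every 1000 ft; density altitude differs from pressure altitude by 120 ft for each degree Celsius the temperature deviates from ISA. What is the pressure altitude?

1000 ft

DA = PA + 120 × (OAT − (15 − 2·PA/1000)) = PA + 120·OAT − 1800 + 0.24·PA = 1.24·PA + 120·OAT − 1800.
So 1.24·PA = -2360 − 120 × (-15) + 1800 = 1240.
PA = 1240 / 1.24 = 1000 ft.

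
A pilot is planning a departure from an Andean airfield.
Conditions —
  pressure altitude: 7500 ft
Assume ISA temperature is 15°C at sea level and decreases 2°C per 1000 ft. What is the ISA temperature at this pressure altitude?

ISA temperature = 15 − 2 × (7500/1000) = 15 − 15 = 0°C.

0°C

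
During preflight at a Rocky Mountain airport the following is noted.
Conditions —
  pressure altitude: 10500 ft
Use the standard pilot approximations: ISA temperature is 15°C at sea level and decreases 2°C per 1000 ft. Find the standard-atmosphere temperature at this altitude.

-6°C

ISA temperature = 15 − 2 × (10500/1000) = 15 − 21 = -6°C.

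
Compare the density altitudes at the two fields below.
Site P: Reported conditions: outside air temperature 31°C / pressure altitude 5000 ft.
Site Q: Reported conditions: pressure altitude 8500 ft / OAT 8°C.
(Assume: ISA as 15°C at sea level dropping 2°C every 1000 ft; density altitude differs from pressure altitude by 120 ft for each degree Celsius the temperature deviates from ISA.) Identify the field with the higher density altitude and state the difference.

Site Q by 1580 ft

Site P: ISA temp = 5°C, deviation +26°C, DA = 5000 + 120 × 26 = 8120 ft.
Site Q: ISA temp = -2°C, deviation +10°C, DA = 8500 + 120 × 10 = 9700 ft.
Site Q is higher by 9700 − 8120 = 1580 ft.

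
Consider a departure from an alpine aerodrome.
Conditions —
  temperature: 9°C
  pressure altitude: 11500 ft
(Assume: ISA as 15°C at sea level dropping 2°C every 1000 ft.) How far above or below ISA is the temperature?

ISA temperature at 11500 ft = 15 − 2 × (11500/1000) = -8°C.
Deviation = OAT − ISA = 9 − (-8) = +17°C.

ISA+17°C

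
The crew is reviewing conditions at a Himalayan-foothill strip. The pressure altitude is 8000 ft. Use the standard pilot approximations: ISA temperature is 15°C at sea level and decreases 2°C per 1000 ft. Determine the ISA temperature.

ISA temperature = 15 − 2 × (8000/1000) = 15 − 16 = -1°C.

-1°C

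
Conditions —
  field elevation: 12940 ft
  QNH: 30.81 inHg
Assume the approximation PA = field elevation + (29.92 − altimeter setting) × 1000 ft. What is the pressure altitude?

Pressure correction = (29.92 − 30.81) × 1000 = -890 ft.
Pressure altitude = 12940 + (-890) = 12050 ft.

12050 ft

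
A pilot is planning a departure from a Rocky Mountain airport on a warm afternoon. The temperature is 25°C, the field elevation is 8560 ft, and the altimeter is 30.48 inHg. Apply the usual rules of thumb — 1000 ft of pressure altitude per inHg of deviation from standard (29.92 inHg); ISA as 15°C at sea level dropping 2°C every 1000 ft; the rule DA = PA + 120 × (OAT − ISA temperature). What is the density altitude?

11120 ft

Pressure altitude = 8560 + (29.92 − 30.48) × 1000 = 8560 + (-560) = 8000 ft.
ISA temperature at 8000 ft = 15 − 2 × (8000/1000) = -1°C.
ISA deviation = 25 − (-1) = +26°C.
Density altitude = 8000 + 120 × (26) = 11120 ft.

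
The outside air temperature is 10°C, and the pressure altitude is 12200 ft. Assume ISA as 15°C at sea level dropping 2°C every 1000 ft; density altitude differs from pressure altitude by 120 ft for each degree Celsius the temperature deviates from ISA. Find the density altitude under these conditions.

ISA temperature at 12200 ft = 15 − 2 × (12200/1000) = -9.4°C.
ISA deviation = 10 − (-9.4) = +19.4°C.
Density altitude = 12200 + 120 × (19.4) = 12200 + (+2328) = 14528 ft.

14528 ft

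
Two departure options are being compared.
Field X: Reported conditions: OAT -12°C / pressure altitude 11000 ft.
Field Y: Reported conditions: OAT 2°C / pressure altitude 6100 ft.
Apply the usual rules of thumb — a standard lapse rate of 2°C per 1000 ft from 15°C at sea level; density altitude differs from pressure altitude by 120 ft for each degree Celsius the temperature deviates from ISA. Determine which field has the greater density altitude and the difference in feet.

Field X: ISA temp = -7°C, deviation -5°C, DA = 11000 + 120 × (-5) = 10400 ft.
Field Y: ISA temp = 2.8°C, deviation -0.8°C, DA = 6100 + 120 × (-0.8) = 6004 ft.
Field X is higher by 10400 − 6004 = 4396 ft.

Field X by 4396 ft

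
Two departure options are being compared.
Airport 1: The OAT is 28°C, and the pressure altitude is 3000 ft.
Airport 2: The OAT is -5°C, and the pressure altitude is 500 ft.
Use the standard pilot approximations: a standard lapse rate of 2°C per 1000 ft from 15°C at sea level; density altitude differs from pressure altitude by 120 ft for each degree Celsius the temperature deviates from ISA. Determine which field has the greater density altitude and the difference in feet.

Airport 1 by 7060 ft

Airport 1: ISA temp = 9°C, deviation +19°C, DA = 3000 + 120 × 19 = 5280 ft.
Airport 2: ISA temp = 14°C, deviation -19°C, DA = 500 + 120 × (-19) = -1780 ft.
Airport 1 is higher by 5280 − (-1780) = 7060 ft.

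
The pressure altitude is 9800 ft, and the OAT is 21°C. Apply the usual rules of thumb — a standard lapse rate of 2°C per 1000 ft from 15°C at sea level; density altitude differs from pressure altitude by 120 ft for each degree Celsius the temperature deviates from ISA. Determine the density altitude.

12872 ft

ISA temperature at 9800 ft = 15 − 2 × (9800/1000) = -4.6°C.
ISA deviation = 21 − (-4.6) = +25.6°C.
Density altitude = 9800 + 120 × (25.6) = 9800 + (+3072) = 12872 ft.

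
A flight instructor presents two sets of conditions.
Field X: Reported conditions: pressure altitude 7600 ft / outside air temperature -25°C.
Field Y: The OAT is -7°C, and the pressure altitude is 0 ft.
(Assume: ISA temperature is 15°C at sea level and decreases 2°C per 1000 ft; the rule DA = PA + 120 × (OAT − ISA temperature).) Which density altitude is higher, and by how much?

Field X by 7264 ft

Field X: ISA temp = -0.2°C, deviation -24.8°C, DA = 7600 + 120 × (-24.8) = 4624 ft.
Field Y: ISA temp = 15°C, deviation -22°C, DA = 0 + 120 × (-22) = -2640 ft.
Field X is higher by 4624 − (-2640) = 7264 ft.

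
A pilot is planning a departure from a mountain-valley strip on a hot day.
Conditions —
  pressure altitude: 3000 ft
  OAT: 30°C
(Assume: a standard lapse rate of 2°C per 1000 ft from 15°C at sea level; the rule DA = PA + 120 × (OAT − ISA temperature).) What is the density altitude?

5520 ft

ISA temperature at 3000 ft = 15 − 2 × (3000/1000) = 9°C.
ISA deviation = 30 − 9 = +21°C.
Density altitude = 3000 + 120 × (21) = 3000 + (+2520) = 5520 ft.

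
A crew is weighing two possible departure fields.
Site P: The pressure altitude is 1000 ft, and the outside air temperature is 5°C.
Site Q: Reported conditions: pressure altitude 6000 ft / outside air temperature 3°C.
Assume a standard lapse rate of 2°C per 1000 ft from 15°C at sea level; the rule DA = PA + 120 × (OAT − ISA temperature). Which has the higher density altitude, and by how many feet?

Site P: ISA temp = 13°C, deviation -8°C, DA = 1000 + 120 × (-8) = 40 ft.
Site Q: ISA temp = 3°C, deviation 0°C, DA = 6000 + 120 × 0 = 6000 ft.
Site Q is higher by 6000 − 40 = 5960 ft.

Site Q by 5960 ft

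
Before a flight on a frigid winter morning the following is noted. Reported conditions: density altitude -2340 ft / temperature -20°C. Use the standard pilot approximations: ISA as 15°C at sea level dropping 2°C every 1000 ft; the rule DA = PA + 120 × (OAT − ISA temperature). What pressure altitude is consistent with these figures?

1500 ft

DA = PA + 120 × (OAT − (15 − 2·PA/1000)) = PA + 120·OAT − 1800 + 0.24·PA = 1.24·PA + 120·OAT − 1800.
So 1.24·PA = -2340 − 120 × (-20) + 1800 = 1860.
PA = 1860 / 1.24 = 1500 ft.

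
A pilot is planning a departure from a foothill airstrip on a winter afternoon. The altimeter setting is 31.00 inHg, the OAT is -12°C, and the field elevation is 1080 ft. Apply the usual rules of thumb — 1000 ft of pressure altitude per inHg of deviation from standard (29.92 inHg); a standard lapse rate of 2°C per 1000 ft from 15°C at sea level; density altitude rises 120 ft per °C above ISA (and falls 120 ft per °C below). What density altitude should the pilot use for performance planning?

-3240 ft

Pressure altitude = 1080 + (29.92 − 31.00) × 1000 = 1080 + (-1080) = 0 ft.
ISA temperature at 0 ft = 15 − 2 × (0/1000) = 15°C.
ISA deviation = -12 − 15 = -27°C.
Density altitude = 0 + 120 × (-27) = -3240 ft.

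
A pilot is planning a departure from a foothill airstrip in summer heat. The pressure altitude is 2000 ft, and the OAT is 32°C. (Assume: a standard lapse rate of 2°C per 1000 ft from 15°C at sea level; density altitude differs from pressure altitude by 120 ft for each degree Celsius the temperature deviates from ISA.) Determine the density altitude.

4520 ft

ISA temperature at 2000 ft = 15 − 2 × (2000/1000) = 11°C.
ISA deviation = 32 − 11 = +21°C.
Density altitude = 2000 + 120 × (21) = 2000 + (+2520) = 4520 ft.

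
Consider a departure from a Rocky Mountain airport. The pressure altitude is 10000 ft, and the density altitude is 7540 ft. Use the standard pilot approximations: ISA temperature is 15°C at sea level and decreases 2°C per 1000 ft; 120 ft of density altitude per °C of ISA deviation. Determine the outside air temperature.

-25.5°C

Density altitude − pressure altitude = 7540 − 10000 = -2460 ft.
At 120 ft/°C that is an ISA deviation of -2460/120 = -20.5°C.
ISA temperature at 10000 ft = 15 − 2 × (10000/1000) = -5°C.
OAT = ISA + deviation = -5 + (-20.5) = -25.5°C.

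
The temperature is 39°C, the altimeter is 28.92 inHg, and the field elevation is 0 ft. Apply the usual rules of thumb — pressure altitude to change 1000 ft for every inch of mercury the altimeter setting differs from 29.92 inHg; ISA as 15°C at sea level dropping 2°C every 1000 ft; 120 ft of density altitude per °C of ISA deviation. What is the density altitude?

4120 ft

Pressure altitude = 0 + (29.92 − 28.92) × 1000 = 0 + (+1000) = 1000 ft.
ISA temperature at 1000 ft = 15 − 2 × (1000/1000) = 13°C.
ISA deviation = 39 − 13 = +26°C.
Density altitude = 1000 + 120 × (26) = 4120 ft.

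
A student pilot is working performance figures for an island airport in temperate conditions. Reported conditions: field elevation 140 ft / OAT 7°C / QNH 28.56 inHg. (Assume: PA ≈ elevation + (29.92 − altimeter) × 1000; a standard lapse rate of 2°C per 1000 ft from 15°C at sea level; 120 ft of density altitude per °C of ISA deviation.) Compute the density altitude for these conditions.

Pressure altitude = 140 + (29.92 − 28.56) × 1000 = 140 + (+1360) = 1500 ft.
ISA temperature at 1500 ft = 15 − 2 × (1500/1000) = 12°C.
ISA deviation = 7 − 12 = -5°C.
Density altitude = 1500 + 120 × (-5) = 900 ft.

900 ft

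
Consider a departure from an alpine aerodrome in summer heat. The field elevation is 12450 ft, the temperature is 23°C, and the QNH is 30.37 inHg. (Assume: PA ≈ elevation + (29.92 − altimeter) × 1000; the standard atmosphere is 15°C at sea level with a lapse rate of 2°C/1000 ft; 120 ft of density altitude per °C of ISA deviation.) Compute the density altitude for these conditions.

Pressure altitude = 12450 + (29.92 − 30.37) × 1000 = 12450 + (-450) = 12000 ft.
ISA temperature at 12000 ft = 15 − 2 × (12000/1000) = -9°C.
ISA deviation = 23 − (-9) = +32°C.
Density altitude = 12000 + 120 × (32) = 15840 ft.

15840 ft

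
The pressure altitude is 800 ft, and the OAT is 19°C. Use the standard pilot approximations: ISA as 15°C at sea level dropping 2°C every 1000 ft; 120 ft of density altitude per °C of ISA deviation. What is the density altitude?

1472 ft

ISA temperature at 800 ft = 15 − 2 × (800/1000) = 13.4°C.
ISA deviation = 19 − 13.4 = +5.6°C.
Density altitude = 800 + 120 × (5.6) = 800 + (+672) = 1472 ft.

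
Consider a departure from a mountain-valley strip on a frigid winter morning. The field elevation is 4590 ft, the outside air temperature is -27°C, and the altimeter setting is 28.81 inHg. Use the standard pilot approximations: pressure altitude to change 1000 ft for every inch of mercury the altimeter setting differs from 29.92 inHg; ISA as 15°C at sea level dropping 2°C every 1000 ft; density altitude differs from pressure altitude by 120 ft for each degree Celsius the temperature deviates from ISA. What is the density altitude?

Pressure altitude = 4590 + (29.92 − 28.81) × 1000 = 4590 + (+1110) = 5700 ft.
ISA temperature at 5700 ft = 15 − 2 × (5700/1000) = 3.6°C.
ISA deviation = -27 − 3.6 = -30.6°C.
Density altitude = 5700 + 120 × (-30.6) = 2028 ft.

2028 ft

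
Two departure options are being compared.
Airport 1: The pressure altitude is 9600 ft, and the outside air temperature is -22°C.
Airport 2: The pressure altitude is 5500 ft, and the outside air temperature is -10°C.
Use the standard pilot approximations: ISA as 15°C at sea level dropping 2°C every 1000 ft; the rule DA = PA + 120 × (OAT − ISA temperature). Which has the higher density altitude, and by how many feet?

Airport 1 by 3644 ft

Airport 1: ISA temp = -4.2°C, deviation -17.8°C, DA = 9600 + 120 × (-17.8) = 7464 ft.
Airport 2: ISA temp = 4°C, deviation -14°C, DA = 5500 + 120 × (-14) = 3820 ft.
Airport 1 is higher by 7464 − 3820 = 3644 ft.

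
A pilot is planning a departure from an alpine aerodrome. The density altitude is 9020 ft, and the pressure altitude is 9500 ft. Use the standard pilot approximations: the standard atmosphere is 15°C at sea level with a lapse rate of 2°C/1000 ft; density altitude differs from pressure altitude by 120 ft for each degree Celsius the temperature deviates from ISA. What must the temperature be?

Density altitude − pressure altitude = 9020 − 9500 = -480 ft.
At 120 ft/°C that is an ISA deviation of -480/120 = -4°C.
ISA temperature at 9500 ft = 15 − 2 × (9500/1000) = -4°C.
OAT = ISA + deviation = -4 + (-4) = -8°C.

-8°C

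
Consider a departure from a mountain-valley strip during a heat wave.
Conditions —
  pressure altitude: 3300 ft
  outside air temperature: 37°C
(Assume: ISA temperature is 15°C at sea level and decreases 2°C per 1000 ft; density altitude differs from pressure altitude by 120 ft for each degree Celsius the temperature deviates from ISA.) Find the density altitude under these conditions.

ISA temperature at 3300 ft = 15 − 2 × (3300/1000) = 8.4°C.
ISA deviation = 37 − 8.4 = +28.6°C.
Density altitude = 3300 + 120 × (28.6) = 3300 + (+3432) = 6732 ft.

6732 ft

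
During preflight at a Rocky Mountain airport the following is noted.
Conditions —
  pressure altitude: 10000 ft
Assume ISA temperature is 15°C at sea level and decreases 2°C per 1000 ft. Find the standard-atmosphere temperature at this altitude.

-5°C

ISA temperature = 15 − 2 × (10000/1000) = 15 − 20 = -5°C.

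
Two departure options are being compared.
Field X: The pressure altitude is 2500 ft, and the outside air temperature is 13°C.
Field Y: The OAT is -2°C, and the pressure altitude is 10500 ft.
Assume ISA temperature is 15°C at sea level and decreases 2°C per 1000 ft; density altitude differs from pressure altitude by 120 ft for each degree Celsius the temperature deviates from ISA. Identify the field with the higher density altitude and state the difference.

Field Y by 8120 ft

Field X: ISA temp = 10°C, deviation +3°C, DA = 2500 + 120 × 3 = 2860 ft.
Field Y: ISA temp = -6°C, deviation +4°C, DA = 10500 + 120 × 4 = 10980 ft.
Field Y is higher by 10980 − 2860 = 8120 ft.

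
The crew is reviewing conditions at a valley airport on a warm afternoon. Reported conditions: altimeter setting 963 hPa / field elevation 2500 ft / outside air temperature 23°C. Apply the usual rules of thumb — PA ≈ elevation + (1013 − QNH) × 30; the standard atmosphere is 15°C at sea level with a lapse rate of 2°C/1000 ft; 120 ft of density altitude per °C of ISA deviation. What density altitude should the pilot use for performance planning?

Pressure altitude = 2500 + (1013 − 963) × 30 = 2500 + (+1500) = 4000 ft.
ISA temperature at 4000 ft = 15 − 2 × (4000/1000) = 7°C.
ISA deviation = 23 − 7 = +16°C.
Density altitude = 4000 + 120 × (16) = 5920 ft.

5920 ft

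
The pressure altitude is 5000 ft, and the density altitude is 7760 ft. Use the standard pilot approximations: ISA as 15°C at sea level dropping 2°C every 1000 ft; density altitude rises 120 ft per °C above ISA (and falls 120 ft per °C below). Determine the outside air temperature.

28°C

Density altitude − pressure altitude = 7760 − 5000 = +2760 ft.
At 120 ft/°C that is an ISA deviation of 2760/120 = +23°C.
ISA temperature at 5000 ft = 15 − 2 × (5000/1000) = 5°C.
OAT = ISA + deviation = 5 + (+23) = 28°C.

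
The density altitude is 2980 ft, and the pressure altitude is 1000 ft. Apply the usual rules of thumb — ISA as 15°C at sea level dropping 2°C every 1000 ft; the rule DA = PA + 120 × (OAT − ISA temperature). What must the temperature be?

Density altitude − pressure altitude = 2980 − 1000 = +1980 ft.
At 120 ft/°C that is an ISA deviation of 1980/120 = +16.5°C.
ISA temperature at 1000 ft = 15 − 2 × (1000/1000) = 13°C.
OAT = ISA + deviation = 13 + (+16.5) = 29.5°C.

29.5°C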